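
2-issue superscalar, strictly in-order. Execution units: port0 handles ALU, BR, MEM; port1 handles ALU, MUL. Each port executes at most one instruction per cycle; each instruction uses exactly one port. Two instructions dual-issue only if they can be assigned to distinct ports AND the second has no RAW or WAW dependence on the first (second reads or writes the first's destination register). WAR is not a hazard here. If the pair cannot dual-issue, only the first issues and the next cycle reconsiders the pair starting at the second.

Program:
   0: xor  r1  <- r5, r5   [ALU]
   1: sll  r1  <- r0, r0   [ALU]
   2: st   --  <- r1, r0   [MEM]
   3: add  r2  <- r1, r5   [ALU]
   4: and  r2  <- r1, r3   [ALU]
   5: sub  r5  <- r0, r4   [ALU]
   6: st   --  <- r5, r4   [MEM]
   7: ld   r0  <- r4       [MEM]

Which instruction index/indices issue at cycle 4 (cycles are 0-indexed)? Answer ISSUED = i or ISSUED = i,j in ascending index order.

[0] i0  xor  -- WAW r1
[1] i1  sll  -- RAW r1
[2] i2,i3  st;add  -- 2-wide
[3] i4,i5  and;sub  -- 2-wide
[4] i6  st  -- no-port MEM/MEM
[5] i7  ld  -- tail

ISSUED = 6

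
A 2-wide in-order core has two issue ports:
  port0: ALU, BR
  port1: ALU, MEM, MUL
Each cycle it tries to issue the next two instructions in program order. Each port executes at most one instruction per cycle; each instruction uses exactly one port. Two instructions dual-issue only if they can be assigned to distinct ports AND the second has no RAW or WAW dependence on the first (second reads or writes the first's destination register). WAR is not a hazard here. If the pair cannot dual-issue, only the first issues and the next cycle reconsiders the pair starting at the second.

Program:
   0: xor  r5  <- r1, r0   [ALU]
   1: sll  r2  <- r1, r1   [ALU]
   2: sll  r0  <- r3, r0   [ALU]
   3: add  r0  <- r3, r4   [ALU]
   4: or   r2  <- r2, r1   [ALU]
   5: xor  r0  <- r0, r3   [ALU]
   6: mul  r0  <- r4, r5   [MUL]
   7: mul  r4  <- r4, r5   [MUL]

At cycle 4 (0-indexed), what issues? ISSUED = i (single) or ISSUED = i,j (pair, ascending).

#0 head=0: xor sll i0,i1 dual
#1 head=2: sll i2 WAW r0
#2 head=3: add or i3,i4 dual
#3 head=5: xor i5 WAW r0
#4 head=6: mul i6 no-port MUL/MUL
#5 head=7: mul i7 tail

ISSUED = 6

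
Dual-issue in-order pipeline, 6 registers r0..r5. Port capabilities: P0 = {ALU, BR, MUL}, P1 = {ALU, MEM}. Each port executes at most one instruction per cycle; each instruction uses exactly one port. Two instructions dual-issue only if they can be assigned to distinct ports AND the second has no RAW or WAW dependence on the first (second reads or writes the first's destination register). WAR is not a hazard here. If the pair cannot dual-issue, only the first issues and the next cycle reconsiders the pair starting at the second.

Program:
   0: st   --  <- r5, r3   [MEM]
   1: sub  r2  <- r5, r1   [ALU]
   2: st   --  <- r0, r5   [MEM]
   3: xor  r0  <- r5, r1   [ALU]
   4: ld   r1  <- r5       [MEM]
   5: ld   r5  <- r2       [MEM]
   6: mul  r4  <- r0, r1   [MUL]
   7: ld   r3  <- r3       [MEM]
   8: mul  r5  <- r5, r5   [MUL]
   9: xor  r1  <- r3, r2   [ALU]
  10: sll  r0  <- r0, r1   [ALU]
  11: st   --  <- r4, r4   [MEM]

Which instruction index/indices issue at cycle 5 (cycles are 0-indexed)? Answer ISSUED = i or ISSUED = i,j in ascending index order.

ISSUED = 9

[0] i0+i1  st sub  -- 2-wide
[1] i2+i3  st xor  -- 2-wide
[2] i4  ld  -- no-port MEM/MEM
[3] i5+i6  ld mul  -- 2-wide
[4] i7+i8  ld mul  -- 2-wide
[5] i9  xor  -- RAW r1
[6] i10+i11  sll st  -- 2-wide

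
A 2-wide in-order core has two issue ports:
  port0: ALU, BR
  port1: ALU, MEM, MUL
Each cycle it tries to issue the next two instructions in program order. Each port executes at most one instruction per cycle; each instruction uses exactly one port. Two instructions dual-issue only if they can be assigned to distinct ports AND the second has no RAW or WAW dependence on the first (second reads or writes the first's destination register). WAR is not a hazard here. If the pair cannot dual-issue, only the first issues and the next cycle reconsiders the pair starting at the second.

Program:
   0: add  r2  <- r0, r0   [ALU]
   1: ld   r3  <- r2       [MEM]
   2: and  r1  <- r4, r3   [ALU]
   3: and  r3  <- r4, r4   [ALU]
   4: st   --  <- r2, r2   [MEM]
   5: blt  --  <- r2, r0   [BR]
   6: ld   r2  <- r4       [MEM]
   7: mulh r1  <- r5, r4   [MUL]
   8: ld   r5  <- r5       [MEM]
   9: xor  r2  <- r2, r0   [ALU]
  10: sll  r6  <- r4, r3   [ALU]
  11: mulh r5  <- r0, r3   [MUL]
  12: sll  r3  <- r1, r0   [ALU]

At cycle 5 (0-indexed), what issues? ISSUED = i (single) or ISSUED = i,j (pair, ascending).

ISSUED = 7

[0] i0  add  -- RAW r2
[1] i1  ld  -- RAW r3
[2] i2/i3  and and  -- dual
[3] i4/i5  st blt  -- dual
[4] i6  ld  -- no-port MEM/MUL
[5] i7  mulh  -- no-port MUL/MEM
[6] i8/i9  ld xor  -- dual
[7] i10/i11  sll mulh  -- dual
[8] i12  sll  -- tail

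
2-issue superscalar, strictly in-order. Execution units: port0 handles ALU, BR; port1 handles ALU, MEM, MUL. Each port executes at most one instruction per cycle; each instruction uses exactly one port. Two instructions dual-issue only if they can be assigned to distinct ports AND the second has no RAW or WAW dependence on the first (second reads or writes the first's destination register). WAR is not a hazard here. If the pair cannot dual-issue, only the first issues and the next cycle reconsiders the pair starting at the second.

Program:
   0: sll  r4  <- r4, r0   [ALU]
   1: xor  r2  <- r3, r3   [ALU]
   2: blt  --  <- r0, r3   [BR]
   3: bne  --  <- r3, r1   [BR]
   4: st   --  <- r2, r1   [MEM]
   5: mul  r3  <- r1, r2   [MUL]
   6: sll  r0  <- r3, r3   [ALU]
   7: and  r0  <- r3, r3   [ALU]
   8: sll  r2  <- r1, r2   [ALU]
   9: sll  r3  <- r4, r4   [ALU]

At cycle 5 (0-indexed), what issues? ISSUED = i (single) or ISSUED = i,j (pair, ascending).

  cy0 -> i0/i1 (sll/xor) dual
  cy1 -> i2 (blt) no-port BR/BR
  cy2 -> i3/i4 (bne/st) dual
  cy3 -> i5 (mul) RAW r3
  cy4 -> i6 (sll) WAW r0
  cy5 -> i7/i8 (and/sll) dual
  cy6 -> i9 (sll) tail

ISSUED = 7,8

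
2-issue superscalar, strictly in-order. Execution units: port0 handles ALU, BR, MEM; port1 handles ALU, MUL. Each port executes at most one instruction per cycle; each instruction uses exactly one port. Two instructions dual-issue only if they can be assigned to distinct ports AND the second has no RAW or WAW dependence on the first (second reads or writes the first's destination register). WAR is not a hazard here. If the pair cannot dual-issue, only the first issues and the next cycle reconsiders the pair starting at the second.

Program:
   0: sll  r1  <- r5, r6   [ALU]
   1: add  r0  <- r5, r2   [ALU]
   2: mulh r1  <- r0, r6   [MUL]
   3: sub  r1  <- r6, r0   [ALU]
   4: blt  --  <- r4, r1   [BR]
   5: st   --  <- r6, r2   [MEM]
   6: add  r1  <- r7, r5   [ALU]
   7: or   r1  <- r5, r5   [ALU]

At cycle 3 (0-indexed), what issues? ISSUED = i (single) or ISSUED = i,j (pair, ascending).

c0: i0/i1 sll.ALU;add.ALU  2-wide
c1: i2 mulh.MUL  WAW r1
c2: i3 sub.ALU  RAW r1
c3: i4 blt.BR  no-port BR/MEM
c4: i5/i6 st.MEM;add.ALU  2-wide
c5: i7 or.ALU  tail

ISSUED = 4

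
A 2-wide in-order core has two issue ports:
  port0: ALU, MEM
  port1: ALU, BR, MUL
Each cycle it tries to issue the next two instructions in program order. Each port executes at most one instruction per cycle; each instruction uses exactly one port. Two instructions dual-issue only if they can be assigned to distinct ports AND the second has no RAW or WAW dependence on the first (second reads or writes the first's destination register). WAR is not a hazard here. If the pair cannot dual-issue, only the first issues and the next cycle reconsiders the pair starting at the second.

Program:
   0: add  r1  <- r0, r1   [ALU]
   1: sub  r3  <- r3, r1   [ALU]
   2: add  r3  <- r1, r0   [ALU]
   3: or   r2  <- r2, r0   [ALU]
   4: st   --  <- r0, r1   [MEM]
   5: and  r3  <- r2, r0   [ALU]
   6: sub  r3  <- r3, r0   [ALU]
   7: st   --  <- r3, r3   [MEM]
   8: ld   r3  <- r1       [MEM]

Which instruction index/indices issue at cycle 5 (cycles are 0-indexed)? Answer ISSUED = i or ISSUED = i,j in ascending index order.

ISSUED = 7

  cy0 -> i0 (add) RAW r1
  cy1 -> i1 (sub) WAW r3
  cy2 -> i2&i3 (add;or) dual
  cy3 -> i4&i5 (st;and) dual
  cy4 -> i6 (sub) RAW r3
  cy5 -> i7 (st) no-port MEM/MEM
  cy6 -> i8 (ld) tail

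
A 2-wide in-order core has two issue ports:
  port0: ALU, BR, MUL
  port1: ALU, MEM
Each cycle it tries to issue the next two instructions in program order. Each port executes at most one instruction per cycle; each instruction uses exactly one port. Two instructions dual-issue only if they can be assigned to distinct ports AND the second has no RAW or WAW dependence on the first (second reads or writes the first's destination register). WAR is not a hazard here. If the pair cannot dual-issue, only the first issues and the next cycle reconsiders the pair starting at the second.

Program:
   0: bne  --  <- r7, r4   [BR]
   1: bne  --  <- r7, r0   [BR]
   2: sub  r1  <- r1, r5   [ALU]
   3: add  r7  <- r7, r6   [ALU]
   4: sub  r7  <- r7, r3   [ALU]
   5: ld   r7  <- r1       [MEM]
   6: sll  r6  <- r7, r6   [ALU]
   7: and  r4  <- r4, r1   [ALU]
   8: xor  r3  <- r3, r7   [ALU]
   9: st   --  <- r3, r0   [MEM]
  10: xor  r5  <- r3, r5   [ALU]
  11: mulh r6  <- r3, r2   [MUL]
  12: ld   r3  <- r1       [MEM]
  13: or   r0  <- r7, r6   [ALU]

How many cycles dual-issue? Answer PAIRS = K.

PAIRS = 4

[0] i0  bne  -- no-port BR/BR
[1] i1,i2  bne+sub  -- pair
[2] i3  add  -- RAW+WAW r7
[3] i4  sub  -- WAW r7
[4] i5  ld  -- RAW r7
[5] i6,i7  sll+and  -- pair
[6] i8  xor  -- RAW r3
[7] i9,i10  st+xor  -- pair
[8] i11,i12  mulh+ld  -- pair
[9] i13  or  -- tail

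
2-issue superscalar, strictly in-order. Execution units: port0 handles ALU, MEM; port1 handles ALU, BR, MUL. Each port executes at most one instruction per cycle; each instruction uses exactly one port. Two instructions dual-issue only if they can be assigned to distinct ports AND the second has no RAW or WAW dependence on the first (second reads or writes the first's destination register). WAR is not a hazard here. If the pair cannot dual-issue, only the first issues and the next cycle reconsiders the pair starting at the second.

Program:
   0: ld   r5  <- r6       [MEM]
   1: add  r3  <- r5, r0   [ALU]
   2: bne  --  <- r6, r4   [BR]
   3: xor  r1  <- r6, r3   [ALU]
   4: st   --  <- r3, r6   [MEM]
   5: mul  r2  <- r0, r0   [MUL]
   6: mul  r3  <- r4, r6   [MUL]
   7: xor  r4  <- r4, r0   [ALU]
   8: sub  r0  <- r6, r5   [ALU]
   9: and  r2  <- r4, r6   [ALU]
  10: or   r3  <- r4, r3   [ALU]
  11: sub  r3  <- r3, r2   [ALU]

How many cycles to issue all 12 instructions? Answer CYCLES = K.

[0] i0  ld  -- RAW r5
[1] i1,i2  add bne  -- 2-wide
[2] i3,i4  xor st  -- 2-wide
[3] i5  mul  -- no-port MUL/MUL
[4] i6,i7  mul xor  -- 2-wide
[5] i8,i9  sub and  -- 2-wide
[6] i10  or  -- RAW+WAW r3
[7] i11  sub  -- tail

CYCLES = 8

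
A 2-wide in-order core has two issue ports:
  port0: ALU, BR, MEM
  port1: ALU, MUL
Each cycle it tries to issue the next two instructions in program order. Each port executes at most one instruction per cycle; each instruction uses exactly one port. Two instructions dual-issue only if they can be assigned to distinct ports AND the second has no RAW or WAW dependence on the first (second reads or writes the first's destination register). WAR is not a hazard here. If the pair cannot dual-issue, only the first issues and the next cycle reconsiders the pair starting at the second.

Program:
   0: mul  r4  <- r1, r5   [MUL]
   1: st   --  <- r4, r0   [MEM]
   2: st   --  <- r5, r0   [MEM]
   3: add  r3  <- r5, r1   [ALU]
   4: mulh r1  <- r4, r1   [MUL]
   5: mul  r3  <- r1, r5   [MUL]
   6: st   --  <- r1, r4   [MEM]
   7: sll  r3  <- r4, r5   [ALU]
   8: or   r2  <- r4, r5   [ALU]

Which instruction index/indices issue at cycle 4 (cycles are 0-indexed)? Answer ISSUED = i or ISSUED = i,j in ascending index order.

ISSUED = 5,6

  cy0 -> i0 (mul) RAW r4
  cy1 -> i1 (st) no-port MEM/MEM
  cy2 -> i2&i3 (st;add) pair
  cy3 -> i4 (mulh) no-port MUL/MUL
  cy4 -> i5&i6 (mul;st) pair
  cy5 -> i7&i8 (sll;or) pair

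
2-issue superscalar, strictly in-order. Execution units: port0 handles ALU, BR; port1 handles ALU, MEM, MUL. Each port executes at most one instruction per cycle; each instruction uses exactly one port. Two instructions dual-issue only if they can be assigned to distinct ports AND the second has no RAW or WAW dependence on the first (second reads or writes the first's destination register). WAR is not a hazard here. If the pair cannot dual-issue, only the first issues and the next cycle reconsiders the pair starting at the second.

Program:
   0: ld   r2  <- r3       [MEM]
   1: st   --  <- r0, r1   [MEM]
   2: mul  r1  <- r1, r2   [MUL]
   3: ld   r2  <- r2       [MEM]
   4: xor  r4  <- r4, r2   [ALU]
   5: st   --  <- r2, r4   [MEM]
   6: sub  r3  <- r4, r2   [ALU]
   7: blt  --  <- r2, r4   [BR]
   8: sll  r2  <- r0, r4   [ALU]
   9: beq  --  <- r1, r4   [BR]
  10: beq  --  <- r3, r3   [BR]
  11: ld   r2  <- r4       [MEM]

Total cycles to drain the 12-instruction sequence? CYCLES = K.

t=0 i0:ld ; no-port MEM/MEM
t=1 i1:st ; no-port MEM/MUL
t=2 i2:mul ; no-port MUL/MEM
t=3 i3:ld ; RAW r2
t=4 i4:xor ; RAW r4
t=5 i5+i6:st sub ; pair
t=6 i7+i8:blt sll ; pair
t=7 i9:beq ; no-port BR/BR
t=8 i10+i11:beq ld ; pair

CYCLES = 9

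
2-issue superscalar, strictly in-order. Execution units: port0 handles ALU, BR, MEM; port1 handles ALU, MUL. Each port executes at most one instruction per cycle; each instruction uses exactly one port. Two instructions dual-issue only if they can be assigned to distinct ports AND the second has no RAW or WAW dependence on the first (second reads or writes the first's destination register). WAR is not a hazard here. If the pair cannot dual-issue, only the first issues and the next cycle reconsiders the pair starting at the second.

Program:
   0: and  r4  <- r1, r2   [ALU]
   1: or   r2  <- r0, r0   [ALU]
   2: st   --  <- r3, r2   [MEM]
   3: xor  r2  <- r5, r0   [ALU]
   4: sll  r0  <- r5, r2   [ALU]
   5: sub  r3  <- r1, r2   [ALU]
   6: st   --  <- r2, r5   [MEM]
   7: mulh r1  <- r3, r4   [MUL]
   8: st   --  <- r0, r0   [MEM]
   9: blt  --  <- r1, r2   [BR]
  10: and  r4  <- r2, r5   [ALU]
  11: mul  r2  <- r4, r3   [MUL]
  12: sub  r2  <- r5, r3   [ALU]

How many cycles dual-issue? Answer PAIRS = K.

c0: i0&i1 and.ALU or.ALU  pair
c1: i2&i3 st.MEM xor.ALU  pair
c2: i4&i5 sll.ALU sub.ALU  pair
c3: i6&i7 st.MEM mulh.MUL  pair
c4: i8 st.MEM  no-port MEM/BR
c5: i9&i10 blt.BR and.ALU  pair
c6: i11 mul.MUL  WAW r2
c7: i12 sub.ALU  tail

PAIRS = 5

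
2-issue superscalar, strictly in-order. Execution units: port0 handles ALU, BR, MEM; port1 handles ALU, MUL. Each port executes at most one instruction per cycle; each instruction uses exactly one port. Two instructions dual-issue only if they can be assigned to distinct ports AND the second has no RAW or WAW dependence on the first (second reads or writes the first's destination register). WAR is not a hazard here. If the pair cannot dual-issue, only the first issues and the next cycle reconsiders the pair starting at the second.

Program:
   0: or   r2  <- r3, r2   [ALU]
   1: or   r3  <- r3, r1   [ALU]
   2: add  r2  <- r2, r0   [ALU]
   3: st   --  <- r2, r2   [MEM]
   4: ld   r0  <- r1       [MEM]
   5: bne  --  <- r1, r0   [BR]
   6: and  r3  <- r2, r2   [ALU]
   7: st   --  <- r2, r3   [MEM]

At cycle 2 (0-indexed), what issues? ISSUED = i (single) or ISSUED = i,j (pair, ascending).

0. or+or @i0,i1  | dual
1. add @i2  | RAW r2
2. st @i3  | no-port MEM/MEM
3. ld @i4  | no-port MEM/BR
4. bne+and @i5,i6  | dual
5. st @i7  | tail

ISSUED = 3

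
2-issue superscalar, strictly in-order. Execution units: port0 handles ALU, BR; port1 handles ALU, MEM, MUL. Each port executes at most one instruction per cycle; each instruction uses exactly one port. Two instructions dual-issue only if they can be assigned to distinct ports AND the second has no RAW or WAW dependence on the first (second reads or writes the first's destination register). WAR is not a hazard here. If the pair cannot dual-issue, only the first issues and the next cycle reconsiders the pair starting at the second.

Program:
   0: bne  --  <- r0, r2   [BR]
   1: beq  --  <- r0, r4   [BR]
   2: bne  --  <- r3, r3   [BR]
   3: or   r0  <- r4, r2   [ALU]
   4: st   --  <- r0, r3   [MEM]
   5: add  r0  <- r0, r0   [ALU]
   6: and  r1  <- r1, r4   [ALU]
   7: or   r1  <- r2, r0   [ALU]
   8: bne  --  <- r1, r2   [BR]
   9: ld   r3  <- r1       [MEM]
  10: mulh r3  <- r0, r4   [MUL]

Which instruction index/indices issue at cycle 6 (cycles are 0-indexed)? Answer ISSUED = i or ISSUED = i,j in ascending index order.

ISSUED = 8,9

#0 head=0: bne i0 no-port BR/BR
#1 head=1: beq i1 no-port BR/BR
#2 head=2: bne or i2,i3 2-wide
#3 head=4: st add i4,i5 2-wide
#4 head=6: and i6 WAW r1
#5 head=7: or i7 RAW r1
#6 head=8: bne ld i8,i9 2-wide
#7 head=10: mulh i10 tail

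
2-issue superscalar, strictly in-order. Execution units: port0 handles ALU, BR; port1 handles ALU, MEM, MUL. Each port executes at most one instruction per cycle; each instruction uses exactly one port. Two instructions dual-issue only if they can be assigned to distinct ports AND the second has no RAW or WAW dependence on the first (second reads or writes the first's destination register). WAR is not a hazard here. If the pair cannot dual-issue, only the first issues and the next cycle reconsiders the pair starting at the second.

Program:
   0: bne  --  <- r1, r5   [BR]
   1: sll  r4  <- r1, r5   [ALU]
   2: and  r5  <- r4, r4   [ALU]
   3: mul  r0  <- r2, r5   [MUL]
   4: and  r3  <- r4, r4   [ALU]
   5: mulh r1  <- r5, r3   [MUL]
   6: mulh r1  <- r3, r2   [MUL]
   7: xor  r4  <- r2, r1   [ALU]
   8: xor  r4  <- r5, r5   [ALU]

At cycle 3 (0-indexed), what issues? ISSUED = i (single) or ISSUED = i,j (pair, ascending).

ISSUED = 5

c0: i0/i1 bne.BR;sll.ALU  2-wide
c1: i2 and.ALU  RAW r5
c2: i3/i4 mul.MUL;and.ALU  2-wide
c3: i5 mulh.MUL  no-port MUL/MUL
c4: i6 mulh.MUL  RAW r1
c5: i7 xor.ALU  WAW r4
c6: i8 xor.ALU  tail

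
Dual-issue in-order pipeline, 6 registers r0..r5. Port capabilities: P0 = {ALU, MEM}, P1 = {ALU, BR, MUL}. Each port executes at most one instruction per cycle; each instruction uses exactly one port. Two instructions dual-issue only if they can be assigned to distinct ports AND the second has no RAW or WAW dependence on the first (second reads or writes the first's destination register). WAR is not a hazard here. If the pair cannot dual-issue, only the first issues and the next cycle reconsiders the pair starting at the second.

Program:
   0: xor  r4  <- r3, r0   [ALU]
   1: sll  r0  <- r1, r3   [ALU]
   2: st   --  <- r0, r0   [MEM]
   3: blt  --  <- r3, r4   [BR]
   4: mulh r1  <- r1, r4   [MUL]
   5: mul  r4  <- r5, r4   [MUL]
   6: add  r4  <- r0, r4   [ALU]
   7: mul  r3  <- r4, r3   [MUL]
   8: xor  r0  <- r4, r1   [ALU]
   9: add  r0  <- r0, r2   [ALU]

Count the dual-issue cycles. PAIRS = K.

0. xor.ALU/sll.ALU @i0/i1  | dual
1. st.MEM/blt.BR @i2/i3  | dual
2. mulh.MUL @i4  | no-port MUL/MUL
3. mul.MUL @i5  | RAW+WAW r4
4. add.ALU @i6  | RAW r4
5. mul.MUL/xor.ALU @i7/i8  | dual
6. add.ALU @i9  | tail

PAIRS = 3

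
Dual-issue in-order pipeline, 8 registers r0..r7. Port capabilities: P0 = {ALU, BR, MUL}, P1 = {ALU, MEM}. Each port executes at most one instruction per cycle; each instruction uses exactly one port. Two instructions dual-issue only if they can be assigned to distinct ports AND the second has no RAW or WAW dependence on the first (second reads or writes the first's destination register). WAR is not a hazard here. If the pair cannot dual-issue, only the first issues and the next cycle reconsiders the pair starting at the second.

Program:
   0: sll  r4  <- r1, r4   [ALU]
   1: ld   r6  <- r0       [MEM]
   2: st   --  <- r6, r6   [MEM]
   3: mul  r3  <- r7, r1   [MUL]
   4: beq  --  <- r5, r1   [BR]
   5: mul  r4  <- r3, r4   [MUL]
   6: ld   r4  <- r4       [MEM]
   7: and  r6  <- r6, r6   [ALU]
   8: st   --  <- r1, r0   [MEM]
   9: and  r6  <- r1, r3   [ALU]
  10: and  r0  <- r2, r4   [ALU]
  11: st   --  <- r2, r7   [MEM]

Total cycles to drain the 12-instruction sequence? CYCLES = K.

CYCLES = 7

  cy0 -> i0&i1 (sll+ld) 2-wide
  cy1 -> i2&i3 (st+mul) 2-wide
  cy2 -> i4 (beq) no-port BR/MUL
  cy3 -> i5 (mul) RAW+WAW r4
  cy4 -> i6&i7 (ld+and) 2-wide
  cy5 -> i8&i9 (st+and) 2-wide
  cy6 -> i10&i11 (and+st) 2-wide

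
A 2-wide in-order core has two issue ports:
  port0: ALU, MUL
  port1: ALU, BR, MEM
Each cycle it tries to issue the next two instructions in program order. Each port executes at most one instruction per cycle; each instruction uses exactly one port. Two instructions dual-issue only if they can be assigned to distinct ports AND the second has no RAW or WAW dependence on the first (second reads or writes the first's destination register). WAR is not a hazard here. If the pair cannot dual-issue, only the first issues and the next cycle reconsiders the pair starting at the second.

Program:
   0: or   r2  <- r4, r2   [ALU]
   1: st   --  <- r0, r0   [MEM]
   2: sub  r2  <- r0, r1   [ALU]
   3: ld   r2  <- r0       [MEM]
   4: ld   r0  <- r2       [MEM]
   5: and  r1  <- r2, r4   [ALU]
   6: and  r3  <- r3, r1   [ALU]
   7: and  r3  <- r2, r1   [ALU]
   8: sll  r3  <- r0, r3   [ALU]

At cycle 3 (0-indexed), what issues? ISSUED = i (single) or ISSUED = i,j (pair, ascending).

0. or.ALU;st.MEM @i0/i1  | pair
1. sub.ALU @i2  | WAW r2
2. ld.MEM @i3  | no-port MEM/MEM
3. ld.MEM;and.ALU @i4/i5  | pair
4. and.ALU @i6  | WAW r3
5. and.ALU @i7  | RAW+WAW r3
6. sll.ALU @i8  | tail

ISSUED = 4,5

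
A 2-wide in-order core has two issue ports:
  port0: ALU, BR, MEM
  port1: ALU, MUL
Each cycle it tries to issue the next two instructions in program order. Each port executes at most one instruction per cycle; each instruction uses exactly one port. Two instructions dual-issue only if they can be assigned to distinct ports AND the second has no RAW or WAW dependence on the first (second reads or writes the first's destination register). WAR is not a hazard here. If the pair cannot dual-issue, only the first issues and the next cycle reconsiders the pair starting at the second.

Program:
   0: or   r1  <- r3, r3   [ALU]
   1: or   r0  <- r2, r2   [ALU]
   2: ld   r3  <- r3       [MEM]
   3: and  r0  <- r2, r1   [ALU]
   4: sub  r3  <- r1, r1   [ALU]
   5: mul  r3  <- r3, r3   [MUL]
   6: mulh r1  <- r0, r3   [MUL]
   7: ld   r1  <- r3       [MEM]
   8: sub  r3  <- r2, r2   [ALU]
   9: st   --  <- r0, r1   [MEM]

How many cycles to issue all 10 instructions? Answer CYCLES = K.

CYCLES = 7

c0: i0&i1 or.ALU or.ALU  2-wide
c1: i2&i3 ld.MEM and.ALU  2-wide
c2: i4 sub.ALU  RAW+WAW r3
c3: i5 mul.MUL  no-port MUL/MUL
c4: i6 mulh.MUL  WAW r1
c5: i7&i8 ld.MEM sub.ALU  2-wide
c6: i9 st.MEM  tail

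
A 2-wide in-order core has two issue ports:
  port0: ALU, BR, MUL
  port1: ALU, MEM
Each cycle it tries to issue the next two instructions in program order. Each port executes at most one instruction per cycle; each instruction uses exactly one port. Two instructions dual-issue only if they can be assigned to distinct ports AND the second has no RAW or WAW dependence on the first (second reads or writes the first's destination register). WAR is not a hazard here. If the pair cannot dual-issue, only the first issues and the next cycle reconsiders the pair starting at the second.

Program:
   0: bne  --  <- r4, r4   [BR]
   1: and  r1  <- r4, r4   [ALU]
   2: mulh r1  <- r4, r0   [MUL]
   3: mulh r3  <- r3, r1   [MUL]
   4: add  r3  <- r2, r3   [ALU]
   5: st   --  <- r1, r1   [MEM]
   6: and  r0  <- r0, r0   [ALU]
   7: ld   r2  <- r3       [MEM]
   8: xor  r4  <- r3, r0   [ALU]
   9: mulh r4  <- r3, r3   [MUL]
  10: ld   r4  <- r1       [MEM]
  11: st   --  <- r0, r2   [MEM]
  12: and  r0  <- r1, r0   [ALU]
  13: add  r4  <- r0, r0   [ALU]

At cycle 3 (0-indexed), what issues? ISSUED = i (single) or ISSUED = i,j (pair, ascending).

ISSUED = 4,5

[0] i0,i1  bne.BR+and.ALU  -- dual
[1] i2  mulh.MUL  -- no-port MUL/MUL
[2] i3  mulh.MUL  -- RAW+WAW r3
[3] i4,i5  add.ALU+st.MEM  -- dual
[4] i6,i7  and.ALU+ld.MEM  -- dual
[5] i8  xor.ALU  -- WAW r4
[6] i9  mulh.MUL  -- WAW r4
[7] i10  ld.MEM  -- no-port MEM/MEM
[8] i11,i12  st.MEM+and.ALU  -- dual
[9] i13  add.ALU  -- tail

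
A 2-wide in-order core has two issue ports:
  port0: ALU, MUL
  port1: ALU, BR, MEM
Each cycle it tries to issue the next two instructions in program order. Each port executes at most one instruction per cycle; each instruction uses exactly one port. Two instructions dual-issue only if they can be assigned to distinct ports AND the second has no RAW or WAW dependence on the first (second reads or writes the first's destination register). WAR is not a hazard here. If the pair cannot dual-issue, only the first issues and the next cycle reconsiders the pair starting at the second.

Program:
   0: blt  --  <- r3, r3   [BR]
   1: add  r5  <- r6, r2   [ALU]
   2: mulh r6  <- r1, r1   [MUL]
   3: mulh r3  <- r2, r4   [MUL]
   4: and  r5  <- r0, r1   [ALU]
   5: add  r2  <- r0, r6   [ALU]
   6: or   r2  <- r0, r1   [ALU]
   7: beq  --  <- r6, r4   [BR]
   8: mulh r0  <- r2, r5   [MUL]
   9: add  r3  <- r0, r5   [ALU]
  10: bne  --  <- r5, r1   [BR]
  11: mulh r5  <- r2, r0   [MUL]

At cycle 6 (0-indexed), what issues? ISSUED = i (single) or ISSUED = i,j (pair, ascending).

ISSUED = 9,10

c0: i0+i1 blt.BR add.ALU  2-wide
c1: i2 mulh.MUL  no-port MUL/MUL
c2: i3+i4 mulh.MUL and.ALU  2-wide
c3: i5 add.ALU  WAW r2
c4: i6+i7 or.ALU beq.BR  2-wide
c5: i8 mulh.MUL  RAW r0
c6: i9+i10 add.ALU bne.BR  2-wide
c7: i11 mulh.MUL  tail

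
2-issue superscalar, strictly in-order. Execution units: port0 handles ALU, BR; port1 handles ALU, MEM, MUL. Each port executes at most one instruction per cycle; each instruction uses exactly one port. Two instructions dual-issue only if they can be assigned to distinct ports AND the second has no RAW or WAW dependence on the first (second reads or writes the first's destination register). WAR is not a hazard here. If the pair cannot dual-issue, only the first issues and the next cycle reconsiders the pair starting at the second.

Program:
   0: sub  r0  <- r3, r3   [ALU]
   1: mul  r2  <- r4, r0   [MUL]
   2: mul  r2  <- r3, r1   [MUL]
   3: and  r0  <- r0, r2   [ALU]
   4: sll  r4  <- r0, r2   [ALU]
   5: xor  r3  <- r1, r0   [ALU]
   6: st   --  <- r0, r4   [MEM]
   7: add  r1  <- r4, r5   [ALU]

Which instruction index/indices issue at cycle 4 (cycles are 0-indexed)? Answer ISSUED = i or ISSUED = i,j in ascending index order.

ISSUED = 4,5

t=0 i0:sub.ALU ; RAW r0
t=1 i1:mul.MUL ; no-port MUL/MUL
t=2 i2:mul.MUL ; RAW r2
t=3 i3:and.ALU ; RAW r0
t=4 i4+i5:sll.ALU+xor.ALU ; 2-wide
t=5 i6+i7:st.MEM+add.ALU ; 2-wide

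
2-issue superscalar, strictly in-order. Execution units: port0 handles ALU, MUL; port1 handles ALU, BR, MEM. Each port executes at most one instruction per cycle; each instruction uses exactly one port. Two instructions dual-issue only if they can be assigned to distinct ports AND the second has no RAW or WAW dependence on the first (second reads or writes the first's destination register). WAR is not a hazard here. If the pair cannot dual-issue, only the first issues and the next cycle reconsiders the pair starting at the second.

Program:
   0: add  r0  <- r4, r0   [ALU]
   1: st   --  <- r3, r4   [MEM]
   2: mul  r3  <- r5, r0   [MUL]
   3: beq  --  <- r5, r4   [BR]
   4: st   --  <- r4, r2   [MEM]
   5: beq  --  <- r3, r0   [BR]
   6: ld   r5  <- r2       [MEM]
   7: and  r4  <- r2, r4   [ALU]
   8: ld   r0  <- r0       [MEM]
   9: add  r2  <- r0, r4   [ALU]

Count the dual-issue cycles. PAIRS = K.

#0 head=0: add/st i0+i1 dual
#1 head=2: mul/beq i2+i3 dual
#2 head=4: st i4 no-port MEM/BR
#3 head=5: beq i5 no-port BR/MEM
#4 head=6: ld/and i6+i7 dual
#5 head=8: ld i8 RAW r0
#6 head=9: add i9 tail

PAIRS = 3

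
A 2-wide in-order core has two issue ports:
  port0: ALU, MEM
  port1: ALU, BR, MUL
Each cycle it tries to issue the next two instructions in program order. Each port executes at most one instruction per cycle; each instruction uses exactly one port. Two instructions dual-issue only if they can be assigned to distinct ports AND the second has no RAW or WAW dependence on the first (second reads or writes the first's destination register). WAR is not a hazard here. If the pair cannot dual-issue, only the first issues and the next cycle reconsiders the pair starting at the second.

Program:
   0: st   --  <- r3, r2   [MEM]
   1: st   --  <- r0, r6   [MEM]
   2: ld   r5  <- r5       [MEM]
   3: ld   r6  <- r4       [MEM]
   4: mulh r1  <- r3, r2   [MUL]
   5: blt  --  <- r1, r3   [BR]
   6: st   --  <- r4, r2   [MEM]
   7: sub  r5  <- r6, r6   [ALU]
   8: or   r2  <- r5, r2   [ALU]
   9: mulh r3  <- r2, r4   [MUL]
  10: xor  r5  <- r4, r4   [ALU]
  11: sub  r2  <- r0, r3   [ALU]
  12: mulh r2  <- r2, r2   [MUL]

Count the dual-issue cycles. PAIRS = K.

#0 head=0: st i0 no-port MEM/MEM
#1 head=1: st i1 no-port MEM/MEM
#2 head=2: ld i2 no-port MEM/MEM
#3 head=3: ld;mulh i3/i4 dual
#4 head=5: blt;st i5/i6 dual
#5 head=7: sub i7 RAW r5
#6 head=8: or i8 RAW r2
#7 head=9: mulh;xor i9/i10 dual
#8 head=11: sub i11 RAW+WAW r2
#9 head=12: mulh i12 tail

PAIRS = 3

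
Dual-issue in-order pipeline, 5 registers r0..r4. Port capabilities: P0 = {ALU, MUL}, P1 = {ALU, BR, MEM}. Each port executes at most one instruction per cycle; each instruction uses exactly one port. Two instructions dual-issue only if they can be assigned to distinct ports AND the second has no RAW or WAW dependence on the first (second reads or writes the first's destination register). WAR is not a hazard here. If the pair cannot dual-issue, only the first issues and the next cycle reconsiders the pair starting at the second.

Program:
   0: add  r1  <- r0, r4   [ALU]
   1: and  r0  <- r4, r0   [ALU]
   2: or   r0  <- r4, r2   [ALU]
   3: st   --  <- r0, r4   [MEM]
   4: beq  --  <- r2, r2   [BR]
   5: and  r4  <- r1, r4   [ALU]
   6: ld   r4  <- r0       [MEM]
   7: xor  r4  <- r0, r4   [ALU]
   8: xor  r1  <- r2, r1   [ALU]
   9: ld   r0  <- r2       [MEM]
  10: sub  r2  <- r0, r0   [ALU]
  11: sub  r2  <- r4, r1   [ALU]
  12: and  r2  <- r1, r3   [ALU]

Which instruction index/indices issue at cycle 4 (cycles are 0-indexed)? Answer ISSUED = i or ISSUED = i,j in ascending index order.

ISSUED = 6

c0: i0/i1 add.ALU and.ALU  2-wide
c1: i2 or.ALU  RAW r0
c2: i3 st.MEM  no-port MEM/BR
c3: i4/i5 beq.BR and.ALU  2-wide
c4: i6 ld.MEM  RAW+WAW r4
c5: i7/i8 xor.ALU xor.ALU  2-wide
c6: i9 ld.MEM  RAW r0
c7: i10 sub.ALU  WAW r2
c8: i11 sub.ALU  WAW r2
c9: i12 and.ALU  tail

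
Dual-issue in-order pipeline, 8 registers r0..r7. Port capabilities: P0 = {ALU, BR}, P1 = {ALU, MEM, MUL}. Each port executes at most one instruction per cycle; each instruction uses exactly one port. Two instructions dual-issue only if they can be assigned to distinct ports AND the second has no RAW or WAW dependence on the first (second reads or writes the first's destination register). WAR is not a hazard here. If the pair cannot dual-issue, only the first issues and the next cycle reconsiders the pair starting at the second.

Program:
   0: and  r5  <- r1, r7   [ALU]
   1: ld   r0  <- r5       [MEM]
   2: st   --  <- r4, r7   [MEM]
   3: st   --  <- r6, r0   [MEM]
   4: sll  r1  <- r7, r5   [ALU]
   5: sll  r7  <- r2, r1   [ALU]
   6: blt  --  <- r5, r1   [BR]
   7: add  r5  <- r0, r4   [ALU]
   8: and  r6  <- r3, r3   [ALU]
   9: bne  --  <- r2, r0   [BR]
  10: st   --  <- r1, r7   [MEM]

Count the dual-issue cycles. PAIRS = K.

PAIRS = 4

0. and.ALU @i0  | RAW r5
1. ld.MEM @i1  | no-port MEM/MEM
2. st.MEM @i2  | no-port MEM/MEM
3. st.MEM+sll.ALU @i3,i4  | pair
4. sll.ALU+blt.BR @i5,i6  | pair
5. add.ALU+and.ALU @i7,i8  | pair
6. bne.BR+st.MEM @i9,i10  | pair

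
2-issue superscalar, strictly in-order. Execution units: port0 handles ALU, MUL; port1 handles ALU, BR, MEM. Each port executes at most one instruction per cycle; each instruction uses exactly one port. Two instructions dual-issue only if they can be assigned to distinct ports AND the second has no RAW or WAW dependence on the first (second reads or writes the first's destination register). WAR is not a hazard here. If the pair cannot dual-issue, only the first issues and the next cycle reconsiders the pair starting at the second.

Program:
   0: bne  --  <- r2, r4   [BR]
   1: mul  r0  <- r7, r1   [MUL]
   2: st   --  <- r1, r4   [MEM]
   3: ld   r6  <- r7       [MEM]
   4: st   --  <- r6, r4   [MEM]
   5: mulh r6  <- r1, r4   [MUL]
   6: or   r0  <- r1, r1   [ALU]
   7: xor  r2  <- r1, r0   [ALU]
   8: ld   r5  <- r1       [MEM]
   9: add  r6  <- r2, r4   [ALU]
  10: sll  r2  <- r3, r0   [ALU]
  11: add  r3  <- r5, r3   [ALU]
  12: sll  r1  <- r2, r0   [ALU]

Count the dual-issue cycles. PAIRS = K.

0. bne/mul @i0/i1  | dual
1. st @i2  | no-port MEM/MEM
2. ld @i3  | no-port MEM/MEM
3. st/mulh @i4/i5  | dual
4. or @i6  | RAW r0
5. xor/ld @i7/i8  | dual
6. add/sll @i9/i10  | dual
7. add/sll @i11/i12  | dual

PAIRS = 5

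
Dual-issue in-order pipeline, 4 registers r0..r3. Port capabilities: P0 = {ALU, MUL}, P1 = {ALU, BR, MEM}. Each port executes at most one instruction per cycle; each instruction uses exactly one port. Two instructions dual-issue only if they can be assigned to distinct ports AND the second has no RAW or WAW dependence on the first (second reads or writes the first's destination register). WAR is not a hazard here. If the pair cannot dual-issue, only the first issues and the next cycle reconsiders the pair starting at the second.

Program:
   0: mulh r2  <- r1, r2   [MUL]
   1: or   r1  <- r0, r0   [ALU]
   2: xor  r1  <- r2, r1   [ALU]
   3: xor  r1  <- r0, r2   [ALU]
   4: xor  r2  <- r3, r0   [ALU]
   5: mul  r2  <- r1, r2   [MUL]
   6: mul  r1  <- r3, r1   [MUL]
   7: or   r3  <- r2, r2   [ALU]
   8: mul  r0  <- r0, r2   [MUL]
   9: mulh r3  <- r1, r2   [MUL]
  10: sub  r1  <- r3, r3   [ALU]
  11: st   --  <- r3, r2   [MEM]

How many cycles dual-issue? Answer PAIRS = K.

PAIRS = 4

  cy0 -> i0/i1 (mulh.MUL or.ALU) 2-wide
  cy1 -> i2 (xor.ALU) WAW r1
  cy2 -> i3/i4 (xor.ALU xor.ALU) 2-wide
  cy3 -> i5 (mul.MUL) no-port MUL/MUL
  cy4 -> i6/i7 (mul.MUL or.ALU) 2-wide
  cy5 -> i8 (mul.MUL) no-port MUL/MUL
  cy6 -> i9 (mulh.MUL) RAW r3
  cy7 -> i10/i11 (sub.ALU st.MEM) 2-wide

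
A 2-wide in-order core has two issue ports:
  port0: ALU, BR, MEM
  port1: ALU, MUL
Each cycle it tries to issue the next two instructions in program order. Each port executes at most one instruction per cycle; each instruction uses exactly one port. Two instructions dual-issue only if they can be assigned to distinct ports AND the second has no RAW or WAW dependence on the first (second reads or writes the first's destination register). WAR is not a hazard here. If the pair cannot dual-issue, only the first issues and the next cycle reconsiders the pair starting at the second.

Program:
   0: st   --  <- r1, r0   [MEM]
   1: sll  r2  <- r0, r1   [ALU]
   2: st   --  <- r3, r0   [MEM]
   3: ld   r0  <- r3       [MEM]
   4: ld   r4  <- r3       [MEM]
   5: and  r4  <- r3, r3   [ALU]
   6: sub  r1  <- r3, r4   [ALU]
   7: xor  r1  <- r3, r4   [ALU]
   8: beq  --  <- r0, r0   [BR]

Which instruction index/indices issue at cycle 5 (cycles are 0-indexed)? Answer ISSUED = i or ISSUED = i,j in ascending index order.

ISSUED = 6

t=0 i0,i1:st+sll ; pair
t=1 i2:st ; no-port MEM/MEM
t=2 i3:ld ; no-port MEM/MEM
t=3 i4:ld ; WAW r4
t=4 i5:and ; RAW r4
t=5 i6:sub ; WAW r1
t=6 i7,i8:xor+beq ; pair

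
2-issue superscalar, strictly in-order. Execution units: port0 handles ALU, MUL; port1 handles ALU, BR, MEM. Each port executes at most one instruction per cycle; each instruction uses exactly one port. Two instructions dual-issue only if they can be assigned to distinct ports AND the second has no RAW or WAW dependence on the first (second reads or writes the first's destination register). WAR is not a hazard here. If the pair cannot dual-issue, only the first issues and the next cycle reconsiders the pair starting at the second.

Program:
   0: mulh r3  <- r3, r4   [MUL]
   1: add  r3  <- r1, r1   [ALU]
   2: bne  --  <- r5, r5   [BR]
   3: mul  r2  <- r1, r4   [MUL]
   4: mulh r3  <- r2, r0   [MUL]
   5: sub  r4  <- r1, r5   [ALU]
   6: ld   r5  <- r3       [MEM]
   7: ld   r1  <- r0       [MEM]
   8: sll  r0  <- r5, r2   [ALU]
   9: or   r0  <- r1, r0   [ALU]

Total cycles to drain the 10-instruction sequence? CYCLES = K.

CYCLES = 7

  cy0 -> i0 (mulh.MUL) WAW r3
  cy1 -> i1&i2 (add.ALU/bne.BR) dual
  cy2 -> i3 (mul.MUL) no-port MUL/MUL
  cy3 -> i4&i5 (mulh.MUL/sub.ALU) dual
  cy4 -> i6 (ld.MEM) no-port MEM/MEM
  cy5 -> i7&i8 (ld.MEM/sll.ALU) dual
  cy6 -> i9 (or.ALU) tail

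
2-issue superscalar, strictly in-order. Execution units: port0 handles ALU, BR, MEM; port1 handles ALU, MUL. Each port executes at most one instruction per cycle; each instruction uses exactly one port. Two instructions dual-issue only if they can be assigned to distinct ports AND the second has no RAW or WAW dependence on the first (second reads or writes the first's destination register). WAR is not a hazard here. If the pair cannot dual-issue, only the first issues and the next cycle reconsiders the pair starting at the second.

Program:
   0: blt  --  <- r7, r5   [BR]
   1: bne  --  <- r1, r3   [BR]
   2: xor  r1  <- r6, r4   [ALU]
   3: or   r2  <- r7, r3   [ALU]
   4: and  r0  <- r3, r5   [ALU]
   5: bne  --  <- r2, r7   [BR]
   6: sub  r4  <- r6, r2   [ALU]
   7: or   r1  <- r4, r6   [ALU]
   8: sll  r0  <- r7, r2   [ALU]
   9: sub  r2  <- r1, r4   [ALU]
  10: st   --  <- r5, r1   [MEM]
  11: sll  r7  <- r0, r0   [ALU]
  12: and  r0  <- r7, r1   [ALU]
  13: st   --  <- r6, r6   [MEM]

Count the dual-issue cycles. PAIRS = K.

PAIRS = 6

  cy0 -> i0 (blt) no-port BR/BR
  cy1 -> i1+i2 (bne;xor) pair
  cy2 -> i3+i4 (or;and) pair
  cy3 -> i5+i6 (bne;sub) pair
  cy4 -> i7+i8 (or;sll) pair
  cy5 -> i9+i10 (sub;st) pair
  cy6 -> i11 (sll) RAW r7
  cy7 -> i12+i13 (and;st) pair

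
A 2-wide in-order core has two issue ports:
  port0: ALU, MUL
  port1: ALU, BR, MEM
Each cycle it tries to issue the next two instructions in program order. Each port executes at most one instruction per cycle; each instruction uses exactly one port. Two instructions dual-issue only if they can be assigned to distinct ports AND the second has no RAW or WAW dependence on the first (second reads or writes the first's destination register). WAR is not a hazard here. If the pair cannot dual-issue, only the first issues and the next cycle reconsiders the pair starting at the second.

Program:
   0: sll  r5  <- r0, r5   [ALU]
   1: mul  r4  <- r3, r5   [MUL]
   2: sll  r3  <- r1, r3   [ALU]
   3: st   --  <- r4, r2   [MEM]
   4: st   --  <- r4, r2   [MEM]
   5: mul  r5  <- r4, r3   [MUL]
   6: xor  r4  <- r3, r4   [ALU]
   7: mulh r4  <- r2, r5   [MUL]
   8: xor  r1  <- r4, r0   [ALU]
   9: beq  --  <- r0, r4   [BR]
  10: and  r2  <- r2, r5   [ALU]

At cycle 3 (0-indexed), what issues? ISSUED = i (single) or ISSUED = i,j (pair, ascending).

[0] i0  sll  -- RAW r5
[1] i1+i2  mul/sll  -- dual
[2] i3  st  -- no-port MEM/MEM
[3] i4+i5  st/mul  -- dual
[4] i6  xor  -- WAW r4
[5] i7  mulh  -- RAW r4
[6] i8+i9  xor/beq  -- dual
[7] i10  and  -- tail

ISSUED = 4,5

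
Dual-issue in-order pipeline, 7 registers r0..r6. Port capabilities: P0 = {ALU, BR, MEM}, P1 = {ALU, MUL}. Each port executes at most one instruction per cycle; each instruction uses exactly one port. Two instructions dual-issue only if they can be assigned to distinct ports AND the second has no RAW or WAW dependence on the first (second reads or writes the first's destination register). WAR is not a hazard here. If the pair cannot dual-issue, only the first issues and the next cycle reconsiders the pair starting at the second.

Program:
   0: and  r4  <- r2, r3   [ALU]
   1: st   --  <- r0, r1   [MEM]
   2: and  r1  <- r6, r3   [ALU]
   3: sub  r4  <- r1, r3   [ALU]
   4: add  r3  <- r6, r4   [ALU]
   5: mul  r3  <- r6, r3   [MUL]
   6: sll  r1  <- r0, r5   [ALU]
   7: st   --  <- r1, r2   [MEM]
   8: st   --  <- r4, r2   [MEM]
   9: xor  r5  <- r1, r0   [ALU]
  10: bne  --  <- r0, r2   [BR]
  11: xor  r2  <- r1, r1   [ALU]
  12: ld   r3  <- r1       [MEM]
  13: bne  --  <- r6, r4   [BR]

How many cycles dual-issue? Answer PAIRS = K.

#0 head=0: and.ALU+st.MEM i0,i1 pair
#1 head=2: and.ALU i2 RAW r1
#2 head=3: sub.ALU i3 RAW r4
#3 head=4: add.ALU i4 RAW+WAW r3
#4 head=5: mul.MUL+sll.ALU i5,i6 pair
#5 head=7: st.MEM i7 no-port MEM/MEM
#6 head=8: st.MEM+xor.ALU i8,i9 pair
#7 head=10: bne.BR+xor.ALU i10,i11 pair
#8 head=12: ld.MEM i12 no-port MEM/BR
#9 head=13: bne.BR i13 tail

PAIRS = 4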